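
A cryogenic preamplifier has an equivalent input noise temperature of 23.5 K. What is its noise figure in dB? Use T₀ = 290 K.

F = 1 + T_e/T₀ = 1 + 23.5/290 = 1.08103
NF = 10 log₁₀(1.08103) = 0.338 dB

0.338 dB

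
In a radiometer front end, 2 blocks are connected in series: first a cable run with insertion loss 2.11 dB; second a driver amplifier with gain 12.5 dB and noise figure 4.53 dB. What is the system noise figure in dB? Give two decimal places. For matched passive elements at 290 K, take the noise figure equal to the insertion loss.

Convert to linear (a loss of L dB is a gain of −L dB): F_i = 10^(NF_i/10), G_i = 10^(G_i,dB/10)
  Stage 1: F_1 = 10^(2.11/10) = 1.626, G_1 = 10^(−2.11/10) = 0.6152
  Stage 2: F_2 = 10^(4.53/10) = 2.838, G_2 = 10^(12.5/10) = 17.78
Friis cascade:
  F = 1.626 + (2.838 − 1)/0.6152 = 4.613
NF = 10 log₁₀(4.613) = 6.64 dB

6.64 dB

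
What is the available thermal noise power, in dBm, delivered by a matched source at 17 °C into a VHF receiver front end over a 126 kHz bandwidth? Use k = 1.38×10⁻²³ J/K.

T = 17 °C + 273.15 = 290.15 K
P_n = kTB = 1.38×10⁻²³ × 290.15 × 1.26×10⁵ = 5.05×10⁻¹⁶ W
In dBm: 10 log₁₀(5.05×10⁻¹⁶ / 10⁻³) = −123.0 dBm

−123.0 dBm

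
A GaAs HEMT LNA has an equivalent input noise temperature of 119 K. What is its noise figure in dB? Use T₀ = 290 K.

F = 1 + T_e/T₀ = 1 + 119/290 = 1.41034
NF = 10 log₁₀(1.41034) = 1.49 dB

1.49 dB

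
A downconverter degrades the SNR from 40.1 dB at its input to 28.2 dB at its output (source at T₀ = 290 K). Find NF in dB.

11.9 dB

NF (dB) = SNR_in(dB) − SNR_out(dB) when the source is at T₀
NF = 40.1 − 28.2 = 11.9 dB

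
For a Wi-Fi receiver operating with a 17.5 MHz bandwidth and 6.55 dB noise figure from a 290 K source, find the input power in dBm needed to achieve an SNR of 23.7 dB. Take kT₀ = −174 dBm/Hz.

−71.3 dBm

Sensitivity = −174 + 10 log₁₀(B) + NF + SNR_min
= −174 + 72.43 + 6.55 + 23.7
= −71.32 dBm → −71.3 dBm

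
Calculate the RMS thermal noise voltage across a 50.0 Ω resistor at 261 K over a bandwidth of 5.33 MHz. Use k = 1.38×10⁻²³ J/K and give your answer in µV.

V_n = √(4kTRB)
4kTRB = 4 × 1.38×10⁻²³ × 261 × 5.00×10¹ × 5.33×10⁶ = 3.84×10⁻¹² V²
V_n = √(3.84×10⁻¹²) = 1.96×10⁻⁶ V = 1.96 µV

1.96 µV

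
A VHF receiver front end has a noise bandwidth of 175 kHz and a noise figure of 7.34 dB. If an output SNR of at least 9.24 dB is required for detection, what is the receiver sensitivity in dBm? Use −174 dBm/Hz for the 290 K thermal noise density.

Sensitivity = −174 + 10 log₁₀(B) + NF + SNR_min
= −174 + 52.43 + 7.34 + 9.24
= −104.99 dBm → −105.0 dBm

−105.0 dBm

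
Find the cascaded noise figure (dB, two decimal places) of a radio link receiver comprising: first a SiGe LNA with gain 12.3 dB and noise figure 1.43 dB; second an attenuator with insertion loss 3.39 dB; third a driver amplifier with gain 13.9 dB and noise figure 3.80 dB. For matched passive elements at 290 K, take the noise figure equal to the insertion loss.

2.15 dB

Convert to linear (a loss of L dB is a gain of −L dB): F_i = 10^(NF_i/10), G_i = 10^(G_i,dB/10)
  Stage 1: F_1 = 10^(1.43/10) = 1.390, G_1 = 10^(12.3/10) = 16.98
  Stage 2: F_2 = 10^(3.39/10) = 2.183, G_2 = 10^(−3.39/10) = 0.4581
  Stage 3: F_3 = 10^(3.80/10) = 2.399, G_3 = 10^(13.9/10) = 24.55
Friis cascade:
  F = 1.390 + (2.183 − 1)/16.98 + (2.399 − 1)/7.780 = 1.639
NF = 10 log₁₀(1.639) = 2.15 dB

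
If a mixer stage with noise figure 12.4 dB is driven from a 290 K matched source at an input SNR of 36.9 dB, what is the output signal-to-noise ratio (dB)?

By definition F = SNR_in/SNR_out, so in dB: SNR_out = SNR_in − NF
SNR_out = 36.9 − 12.4 = 24.5 dB

24.5 dB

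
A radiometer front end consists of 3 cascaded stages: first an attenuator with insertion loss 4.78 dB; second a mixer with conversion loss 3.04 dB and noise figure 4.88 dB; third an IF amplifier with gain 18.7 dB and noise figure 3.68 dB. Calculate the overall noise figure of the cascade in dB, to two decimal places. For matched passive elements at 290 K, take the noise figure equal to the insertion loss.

12.39 dB

Convert to linear (a loss of L dB is a gain of −L dB): F_i = 10^(NF_i/10), G_i = 10^(G_i,dB/10)
  Stage 1: F_1 = 10^(4.78/10) = 3.006, G_1 = 10^(−4.78/10) = 0.3327
  Stage 2: F_2 = 10^(4.88/10) = 3.076, G_2 = 10^(−3.04/10) = 0.4966
  Stage 3: F_3 = 10^(3.68/10) = 2.333, G_3 = 10^(18.7/10) = 74.13
Friis cascade:
  F = 3.006 + (3.076 − 1)/0.3327 + (2.333 − 1)/0.1652 = 17.32
NF = 10 log₁₀(17.32) = 12.39 dB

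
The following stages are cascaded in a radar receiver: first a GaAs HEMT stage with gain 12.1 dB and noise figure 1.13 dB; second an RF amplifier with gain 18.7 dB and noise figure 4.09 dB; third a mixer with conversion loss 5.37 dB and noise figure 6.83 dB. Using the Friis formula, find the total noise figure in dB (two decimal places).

Convert to linear (a loss of L dB is a gain of −L dB): F_i = 10^(NF_i/10), G_i = 10^(G_i,dB/10)
  Stage 1: F_1 = 10^(1.13/10) = 1.297, G_1 = 10^(12.1/10) = 16.22
  Stage 2: F_2 = 10^(4.09/10) = 2.564, G_2 = 10^(18.7/10) = 74.13
  Stage 3: F_3 = 10^(6.83/10) = 4.819, G_3 = 10^(−5.37/10) = 0.2904
Friis cascade:
  F = 1.297 + (2.564 − 1)/16.22 + (4.819 − 1)/1202 = 1.397
NF = 10 log₁₀(1.397) = 1.45 dB

1.45 dB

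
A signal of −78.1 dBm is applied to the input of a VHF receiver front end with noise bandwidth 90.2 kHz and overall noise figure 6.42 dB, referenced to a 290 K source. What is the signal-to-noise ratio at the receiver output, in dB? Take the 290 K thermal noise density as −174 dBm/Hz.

39.9 dB

Noise floor: N = −174 + 10 log₁₀(B) + NF
10 log₁₀(9.02×10⁴) = 49.55 dB
N = −174 + 49.55 + 6.42 = −118.03 dBm
SNR = P_sig − N = −78.1 − (−118.03) = 39.93 dB → 39.9 dB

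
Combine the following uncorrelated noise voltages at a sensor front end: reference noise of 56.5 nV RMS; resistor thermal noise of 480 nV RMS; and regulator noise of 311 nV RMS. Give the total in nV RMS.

575 nV

Uncorrelated sources add in power (mean-square): V_tot = √(ΣV_i²)
V_tot = √[(5.65×10⁻⁸)² + (4.80×10⁻⁷)² + (3.11×10⁻⁷)²] = 5.75×10⁻⁷ V = 575 nV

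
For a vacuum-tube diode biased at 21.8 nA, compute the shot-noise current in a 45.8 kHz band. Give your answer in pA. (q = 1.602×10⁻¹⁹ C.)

I_n = √(2qI·B)
2qI·B = 2 × 1.602×10⁻¹⁹ × 2.18×10⁻⁸ × 4.58×10⁴ = 3.20×10⁻²² A²
I_n = √(3.20×10⁻²²) = 1.79×10⁻¹¹ A = 17.9 pA

17.9 pA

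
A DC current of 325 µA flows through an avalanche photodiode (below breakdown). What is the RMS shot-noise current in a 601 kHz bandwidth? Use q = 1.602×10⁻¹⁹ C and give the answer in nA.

7.91 nA

I_n = √(2qI·B)
2qI·B = 2 × 1.602×10⁻¹⁹ × 3.25×10⁻⁴ × 6.01×10⁵ = 6.26×10⁻¹⁷ A²
I_n = √(6.26×10⁻¹⁷) = 7.91×10⁻⁹ A = 7.91 nA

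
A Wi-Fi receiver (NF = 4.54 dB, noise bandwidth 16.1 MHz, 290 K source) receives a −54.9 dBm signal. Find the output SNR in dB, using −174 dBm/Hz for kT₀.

Noise floor: N = −174 + 10 log₁₀(B) + NF
10 log₁₀(1.61×10⁷) = 72.07 dB
N = −174 + 72.07 + 4.54 = −97.39 dBm
SNR = P_sig − N = −54.9 − (−97.39) = 42.49 dB → 42.5 dB

42.5 dB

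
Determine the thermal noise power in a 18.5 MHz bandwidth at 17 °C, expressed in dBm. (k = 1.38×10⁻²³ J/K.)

T = 17 °C + 273.15 = 290.15 K
P_n = kTB = 1.38×10⁻²³ × 290.15 × 1.85×10⁷ = 7.41×10⁻¹⁴ W
In dBm: 10 log₁₀(7.41×10⁻¹⁴ / 10⁻³) = −101.3 dBm

−101.3 dBm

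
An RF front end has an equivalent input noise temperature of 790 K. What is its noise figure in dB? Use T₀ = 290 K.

F = 1 + T_e/T₀ = 1 + 790/290 = 3.72414
NF = 10 log₁₀(3.72414) = 5.71 dB

5.71 dB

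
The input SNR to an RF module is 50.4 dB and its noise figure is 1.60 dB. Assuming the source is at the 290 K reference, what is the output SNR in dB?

By definition F = SNR_in/SNR_out, so in dB: SNR_out = SNR_in − NF
SNR_out = 50.4 − 1.60 = 48.80 dB

48.80 dB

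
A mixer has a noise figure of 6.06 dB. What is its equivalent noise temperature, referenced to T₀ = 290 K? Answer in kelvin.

881 K

F = 10^(6.06/10) = 4.03645
T_e = (F − 1)·T₀ = (4.03645 − 1) × 290 = 881 K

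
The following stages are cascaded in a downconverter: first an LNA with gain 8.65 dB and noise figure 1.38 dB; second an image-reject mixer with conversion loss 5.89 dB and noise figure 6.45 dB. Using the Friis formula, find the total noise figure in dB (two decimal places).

2.65 dB

Convert to linear (a loss of L dB is a gain of −L dB): F_i = 10^(NF_i/10), G_i = 10^(G_i,dB/10)
  Stage 1: F_1 = 10^(1.38/10) = 1.374, G_1 = 10^(8.65/10) = 7.328
  Stage 2: F_2 = 10^(6.45/10) = 4.416, G_2 = 10^(−5.89/10) = 0.2576
Friis cascade:
  F = 1.374 + (4.416 − 1)/7.328 = 1.840
NF = 10 log₁₀(1.840) = 2.65 dB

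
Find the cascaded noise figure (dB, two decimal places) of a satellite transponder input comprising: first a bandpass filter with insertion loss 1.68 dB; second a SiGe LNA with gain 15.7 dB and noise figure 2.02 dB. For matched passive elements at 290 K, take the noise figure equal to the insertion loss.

3.70 dB

Convert to linear (a loss of L dB is a gain of −L dB): F_i = 10^(NF_i/10), G_i = 10^(G_i,dB/10)
  Stage 1: F_1 = 10^(1.68/10) = 1.472, G_1 = 10^(−1.68/10) = 0.6792
  Stage 2: F_2 = 10^(2.02/10) = 1.592, G_2 = 10^(15.7/10) = 37.15
Friis cascade:
  F = 1.472 + (1.592 − 1)/0.6792 = 2.344
NF = 10 log₁₀(2.344) = 3.70 dB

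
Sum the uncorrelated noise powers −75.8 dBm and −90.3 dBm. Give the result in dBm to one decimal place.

Convert to linear, add, convert back:
P₁ = 2.63×10⁻¹¹ W, P₂ = 9.33×10⁻¹³ W
P_tot = 2.72×10⁻¹¹ W → 10 log₁₀(P_tot / 10⁻³) = −75.6 dBm

−75.6 dBm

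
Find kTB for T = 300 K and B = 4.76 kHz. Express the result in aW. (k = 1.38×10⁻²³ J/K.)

P_n = kTB = 1.38×10⁻²³ × 300 × 4.76×10³ = 1.97×10⁻¹⁷ W = 19.7 aW

19.7 aW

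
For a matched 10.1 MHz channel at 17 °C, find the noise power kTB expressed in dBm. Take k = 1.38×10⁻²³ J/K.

T = 17 °C + 273.15 = 290.15 K
P_n = kTB = 1.38×10⁻²³ × 290.15 × 1.01×10⁷ = 4.04×10⁻¹⁴ W
In dBm: 10 log₁₀(4.04×10⁻¹⁴ / 10⁻³) = −103.9 dBm

−103.9 dBm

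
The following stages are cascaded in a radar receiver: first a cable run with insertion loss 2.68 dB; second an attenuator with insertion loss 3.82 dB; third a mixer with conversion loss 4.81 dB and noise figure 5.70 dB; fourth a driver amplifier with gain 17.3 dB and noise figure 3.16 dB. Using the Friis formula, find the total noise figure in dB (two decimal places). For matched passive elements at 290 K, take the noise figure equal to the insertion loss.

Convert to linear (a loss of L dB is a gain of −L dB): F_i = 10^(NF_i/10), G_i = 10^(G_i,dB/10)
  Stage 1: F_1 = 10^(2.68/10) = 1.854, G_1 = 10^(−2.68/10) = 0.5395
  Stage 2: F_2 = 10^(3.82/10) = 2.410, G_2 = 10^(−3.82/10) = 0.4150
  Stage 3: F_3 = 10^(5.70/10) = 3.715, G_3 = 10^(−4.81/10) = 0.3304
  Stage 4: F_4 = 10^(3.16/10) = 2.070, G_4 = 10^(17.3/10) = 53.70
Friis cascade:
  F = 1.854 + (2.410 − 1)/0.5395 + (3.715 − 1)/0.2239 + (2.070 − 1)/0.07396 = 31.06
NF = 10 log₁₀(31.06) = 14.92 dB

14.92 dB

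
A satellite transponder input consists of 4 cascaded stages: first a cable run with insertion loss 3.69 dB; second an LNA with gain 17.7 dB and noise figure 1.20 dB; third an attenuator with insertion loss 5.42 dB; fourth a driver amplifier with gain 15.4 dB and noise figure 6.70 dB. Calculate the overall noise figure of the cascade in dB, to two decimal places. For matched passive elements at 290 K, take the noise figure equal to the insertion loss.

Convert to linear (a loss of L dB is a gain of −L dB): F_i = 10^(NF_i/10), G_i = 10^(G_i,dB/10)
  Stage 1: F_1 = 10^(3.69/10) = 2.339, G_1 = 10^(−3.69/10) = 0.4276
  Stage 2: F_2 = 10^(1.20/10) = 1.318, G_2 = 10^(17.7/10) = 58.88
  Stage 3: F_3 = 10^(5.42/10) = 3.483, G_3 = 10^(−5.42/10) = 0.2871
  Stage 4: F_4 = 10^(6.70/10) = 4.677, G_4 = 10^(15.4/10) = 34.67
Friis cascade:
  F = 2.339 + (1.318 − 1)/0.4276 + (3.483 − 1)/25.18 + (4.677 − 1)/7.228 = 3.691
NF = 10 log₁₀(3.691) = 5.67 dB

5.67 dB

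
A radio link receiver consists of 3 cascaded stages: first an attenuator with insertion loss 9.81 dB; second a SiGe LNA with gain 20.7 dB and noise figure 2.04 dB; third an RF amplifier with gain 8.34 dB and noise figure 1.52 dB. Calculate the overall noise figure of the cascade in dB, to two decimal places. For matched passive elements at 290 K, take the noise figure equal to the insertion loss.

Convert to linear (a loss of L dB is a gain of −L dB): F_i = 10^(NF_i/10), G_i = 10^(G_i,dB/10)
  Stage 1: F_1 = 10^(9.81/10) = 9.572, G_1 = 10^(−9.81/10) = 0.1045
  Stage 2: F_2 = 10^(2.04/10) = 1.600, G_2 = 10^(20.7/10) = 117.5
  Stage 3: F_3 = 10^(1.52/10) = 1.419, G_3 = 10^(8.34/10) = 6.823
Friis cascade:
  F = 9.572 + (1.600 − 1)/0.1045 + (1.419 − 1)/12.27 = 15.35
NF = 10 log₁₀(15.35) = 11.86 dB

11.86 dB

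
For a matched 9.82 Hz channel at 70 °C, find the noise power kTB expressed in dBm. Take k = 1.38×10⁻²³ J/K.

T = 70 °C + 273.15 = 343.15 K
P_n = kTB = 1.38×10⁻²³ × 343.15 × 9.82×10⁰ = 4.65×10⁻²⁰ W
In dBm: 10 log₁₀(4.65×10⁻²⁰ / 10⁻³) = −163.3 dBm

−163.3 dBm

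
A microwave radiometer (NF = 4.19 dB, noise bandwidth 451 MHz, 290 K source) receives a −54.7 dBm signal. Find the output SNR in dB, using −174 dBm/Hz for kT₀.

28.6 dB

Noise floor: N = −174 + 10 log₁₀(B) + NF
10 log₁₀(4.51×10⁸) = 86.54 dB
N = −174 + 86.54 + 4.19 = −83.27 dBm
SNR = P_sig − N = −54.7 − (−83.27) = 28.57 dB → 28.6 dB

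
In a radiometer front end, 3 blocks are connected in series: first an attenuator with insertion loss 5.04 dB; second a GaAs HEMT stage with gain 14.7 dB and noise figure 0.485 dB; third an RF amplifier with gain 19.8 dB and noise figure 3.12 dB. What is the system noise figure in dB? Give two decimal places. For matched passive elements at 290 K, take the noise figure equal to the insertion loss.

5.66 dB

Convert to linear (a loss of L dB is a gain of −L dB): F_i = 10^(NF_i/10), G_i = 10^(G_i,dB/10)
  Stage 1: F_1 = 10^(5.04/10) = 3.192, G_1 = 10^(−5.04/10) = 0.3133
  Stage 2: F_2 = 10^(0.485/10) = 1.118, G_2 = 10^(14.7/10) = 29.51
  Stage 3: F_3 = 10^(3.12/10) = 2.051, G_3 = 10^(19.8/10) = 95.50
Friis cascade:
  F = 3.192 + (1.118 − 1)/0.3133 + (2.051 − 1)/9.247 = 3.682
NF = 10 log₁₀(3.682) = 5.66 dB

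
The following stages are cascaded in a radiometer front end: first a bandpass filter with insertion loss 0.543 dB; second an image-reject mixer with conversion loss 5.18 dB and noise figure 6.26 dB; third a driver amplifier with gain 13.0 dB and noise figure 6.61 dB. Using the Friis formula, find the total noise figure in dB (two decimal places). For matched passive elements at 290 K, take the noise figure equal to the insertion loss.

12.59 dB

Convert to linear (a loss of L dB is a gain of −L dB): F_i = 10^(NF_i/10), G_i = 10^(G_i,dB/10)
  Stage 1: F_1 = 10^(0.543/10) = 1.133, G_1 = 10^(−0.543/10) = 0.8825
  Stage 2: F_2 = 10^(6.26/10) = 4.227, G_2 = 10^(−5.18/10) = 0.3034
  Stage 3: F_3 = 10^(6.61/10) = 4.581, G_3 = 10^(13.0/10) = 19.95
Friis cascade:
  F = 1.133 + (4.227 − 1)/0.8825 + (4.581 − 1)/0.2677 = 18.17
NF = 10 log₁₀(18.17) = 12.59 dB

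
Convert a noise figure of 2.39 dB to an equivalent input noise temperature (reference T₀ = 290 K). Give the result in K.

F = 10^(2.39/10) = 1.7338
T_e = (F − 1)·T₀ = (1.7338 − 1) × 290 = 213 K

213 K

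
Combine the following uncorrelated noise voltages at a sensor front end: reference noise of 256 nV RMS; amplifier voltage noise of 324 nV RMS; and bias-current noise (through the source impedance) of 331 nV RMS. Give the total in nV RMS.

Uncorrelated sources add in power (mean-square): V_tot = √(ΣV_i²)
V_tot = √[(2.56×10⁻⁷)² + (3.24×10⁻⁷)² + (3.31×10⁻⁷)²] = 5.29×10⁻⁷ V = 529 nV

529 nV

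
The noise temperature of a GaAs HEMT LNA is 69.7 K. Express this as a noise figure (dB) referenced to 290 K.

0.935 dB

F = 1 + T_e/T₀ = 1 + 69.7/290 = 1.24034
NF = 10 log₁₀(1.24034) = 0.935 dB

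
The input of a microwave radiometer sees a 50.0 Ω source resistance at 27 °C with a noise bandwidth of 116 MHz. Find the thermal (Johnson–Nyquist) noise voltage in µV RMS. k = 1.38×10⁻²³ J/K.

T = 27 °C + 273.15 = 300.15 K
V_n = √(4kTRB)
4kTRB = 4 × 1.38×10⁻²³ × 300.15 × 5.00×10¹ × 1.16×10⁸ = 9.61×10⁻¹¹ V²
V_n = √(9.61×10⁻¹¹) = 9.80×10⁻⁶ V = 9.80 µV

9.80 µV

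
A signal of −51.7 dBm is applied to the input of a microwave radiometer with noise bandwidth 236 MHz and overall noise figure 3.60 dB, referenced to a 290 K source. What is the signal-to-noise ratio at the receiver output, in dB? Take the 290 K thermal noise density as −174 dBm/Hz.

35.0 dB

Noise floor: N = −174 + 10 log₁₀(B) + NF
10 log₁₀(2.36×10⁸) = 83.73 dB
N = −174 + 83.73 + 3.60 = −86.67 dBm
SNR = P_sig − N = −51.7 − (−86.67) = 34.97 dB → 35.0 dB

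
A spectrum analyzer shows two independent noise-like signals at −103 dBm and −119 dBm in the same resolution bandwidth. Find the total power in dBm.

−102.9 dBm

Convert to linear, add, convert back:
P₁ = 5.01×10⁻¹⁴ W, P₂ = 1.26×10⁻¹⁵ W
P_tot = 5.14×10⁻¹⁴ W → 10 log₁₀(P_tot / 10⁻³) = −102.9 dBm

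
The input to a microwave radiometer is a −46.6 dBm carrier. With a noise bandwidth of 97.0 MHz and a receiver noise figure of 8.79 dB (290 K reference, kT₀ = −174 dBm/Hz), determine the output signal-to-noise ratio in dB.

Noise floor: N = −174 + 10 log₁₀(B) + NF
10 log₁₀(9.70×10⁷) = 79.87 dB
N = −174 + 79.87 + 8.79 = −85.34 dBm
SNR = P_sig − N = −46.6 − (−85.34) = 38.74 dB → 38.7 dB

38.7 dB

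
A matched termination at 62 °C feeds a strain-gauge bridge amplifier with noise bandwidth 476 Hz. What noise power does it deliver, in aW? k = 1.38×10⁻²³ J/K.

T = 62 °C + 273.15 = 335.15 K
P_n = kTB = 1.38×10⁻²³ × 335.15 × 4.76×10² = 2.20×10⁻¹⁸ W = 2.20 aW

2.20 aW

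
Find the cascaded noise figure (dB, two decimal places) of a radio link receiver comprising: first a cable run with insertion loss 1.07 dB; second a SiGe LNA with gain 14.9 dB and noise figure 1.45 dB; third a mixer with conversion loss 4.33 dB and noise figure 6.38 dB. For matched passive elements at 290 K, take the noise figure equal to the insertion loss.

Convert to linear (a loss of L dB is a gain of −L dB): F_i = 10^(NF_i/10), G_i = 10^(G_i,dB/10)
  Stage 1: F_1 = 10^(1.07/10) = 1.279, G_1 = 10^(−1.07/10) = 0.7816
  Stage 2: F_2 = 10^(1.45/10) = 1.396, G_2 = 10^(14.9/10) = 30.90
  Stage 3: F_3 = 10^(6.38/10) = 4.345, G_3 = 10^(−4.33/10) = 0.3690
Friis cascade:
  F = 1.279 + (1.396 − 1)/0.7816 + (4.345 − 1)/24.15 = 1.925
NF = 10 log₁₀(1.925) = 2.84 dB

2.84 dB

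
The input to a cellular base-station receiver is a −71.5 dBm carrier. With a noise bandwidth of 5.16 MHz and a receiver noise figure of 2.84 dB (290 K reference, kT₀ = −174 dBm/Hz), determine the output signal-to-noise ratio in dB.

32.5 dB

Noise floor: N = −174 + 10 log₁₀(B) + NF
10 log₁₀(5.16×10⁶) = 67.13 dB
N = −174 + 67.13 + 2.84 = −104.03 dBm
SNR = P_sig − N = −71.5 − (−104.03) = 32.53 dB → 32.5 dB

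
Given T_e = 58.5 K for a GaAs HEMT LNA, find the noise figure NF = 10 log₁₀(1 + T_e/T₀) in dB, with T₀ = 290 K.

0.798 dB

F = 1 + T_e/T₀ = 1 + 58.5/290 = 1.20172
NF = 10 log₁₀(1.20172) = 0.798 dB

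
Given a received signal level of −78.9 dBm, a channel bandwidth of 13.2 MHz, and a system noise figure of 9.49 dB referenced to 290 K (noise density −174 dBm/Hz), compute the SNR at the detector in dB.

Noise floor: N = −174 + 10 log₁₀(B) + NF
10 log₁₀(1.32×10⁷) = 71.21 dB
N = −174 + 71.21 + 9.49 = −93.30 dBm
SNR = P_sig − N = −78.9 − (−93.30) = 14.40 dB → 14.4 dB

14.4 dB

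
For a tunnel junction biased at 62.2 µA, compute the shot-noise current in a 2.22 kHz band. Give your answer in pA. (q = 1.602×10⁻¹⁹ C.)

I_n = √(2qI·B)
2qI·B = 2 × 1.602×10⁻¹⁹ × 6.22×10⁻⁵ × 2.22×10³ = 4.42×10⁻²⁰ A²
I_n = √(4.42×10⁻²⁰) = 2.10×10⁻¹⁰ A = 210 pA

210 pA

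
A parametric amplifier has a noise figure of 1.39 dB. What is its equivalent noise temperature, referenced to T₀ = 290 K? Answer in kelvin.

109 K

F = 10^(1.39/10) = 1.37721
T_e = (F − 1)·T₀ = (1.37721 − 1) × 290 = 109 K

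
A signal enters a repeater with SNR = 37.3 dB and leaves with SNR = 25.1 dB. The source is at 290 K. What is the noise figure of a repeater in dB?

12.2 dB

NF (dB) = SNR_in(dB) − SNR_out(dB) when the source is at T₀
NF = 37.3 − 25.1 = 12.2 dB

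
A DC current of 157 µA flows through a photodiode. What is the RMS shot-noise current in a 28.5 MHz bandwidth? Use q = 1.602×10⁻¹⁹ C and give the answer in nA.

37.9 nA

I_n = √(2qI·B)
2qI·B = 2 × 1.602×10⁻¹⁹ × 1.57×10⁻⁴ × 2.85×10⁷ = 1.43×10⁻¹⁵ A²
I_n = √(1.43×10⁻¹⁵) = 3.79×10⁻⁸ A = 37.9 nA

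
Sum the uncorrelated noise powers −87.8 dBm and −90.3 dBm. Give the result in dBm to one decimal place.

−85.9 dBm

Convert to linear, add, convert back:
P₁ = 1.66×10⁻¹² W, P₂ = 9.33×10⁻¹³ W
P_tot = 2.59×10⁻¹² W → 10 log₁₀(P_tot / 10⁻³) = −85.9 dBm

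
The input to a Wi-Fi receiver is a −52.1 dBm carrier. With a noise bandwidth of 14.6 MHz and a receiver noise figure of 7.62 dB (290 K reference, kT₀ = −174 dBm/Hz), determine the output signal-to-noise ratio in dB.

42.6 dB

Noise floor: N = −174 + 10 log₁₀(B) + NF
10 log₁₀(1.46×10⁷) = 71.64 dB
N = −174 + 71.64 + 7.62 = −94.74 dBm
SNR = P_sig − N = −52.1 − (−94.74) = 42.64 dB → 42.6 dB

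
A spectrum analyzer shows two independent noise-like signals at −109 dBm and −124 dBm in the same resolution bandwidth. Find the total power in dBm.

−108.9 dBm

Convert to linear, add, convert back:
P₁ = 1.26×10⁻¹⁴ W, P₂ = 3.98×10⁻¹⁶ W
P_tot = 1.30×10⁻¹⁴ W → 10 log₁₀(P_tot / 10⁻³) = −108.9 dBm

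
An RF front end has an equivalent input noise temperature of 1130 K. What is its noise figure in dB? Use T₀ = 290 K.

F = 1 + T_e/T₀ = 1 + 1130/290 = 4.89655
NF = 10 log₁₀(4.89655) = 6.90 dB

6.90 dB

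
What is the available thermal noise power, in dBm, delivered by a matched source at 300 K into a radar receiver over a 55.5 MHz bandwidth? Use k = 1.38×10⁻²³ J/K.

−96.4 dBm

P_n = kTB = 1.38×10⁻²³ × 300 × 5.55×10⁷ = 2.30×10⁻¹³ W
In dBm: 10 log₁₀(2.30×10⁻¹³ / 10⁻³) = −96.4 dBm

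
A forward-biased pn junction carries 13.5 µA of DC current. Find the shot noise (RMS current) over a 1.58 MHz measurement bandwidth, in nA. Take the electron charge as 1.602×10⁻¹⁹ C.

2.61 nA

I_n = √(2qI·B)
2qI·B = 2 × 1.602×10⁻¹⁹ × 1.35×10⁻⁵ × 1.58×10⁶ = 6.83×10⁻¹⁸ A²
I_n = √(6.83×10⁻¹⁸) = 2.61×10⁻⁹ A = 2.61 nA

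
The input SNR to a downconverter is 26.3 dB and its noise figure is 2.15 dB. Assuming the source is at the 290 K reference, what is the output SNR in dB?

24.15 dB

By definition F = SNR_in/SNR_out, so in dB: SNR_out = SNR_in − NF
SNR_out = 26.3 − 2.15 = 24.15 dB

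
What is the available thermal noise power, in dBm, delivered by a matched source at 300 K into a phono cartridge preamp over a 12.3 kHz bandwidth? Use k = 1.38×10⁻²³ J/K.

P_n = kTB = 1.38×10⁻²³ × 300 × 1.23×10⁴ = 5.09×10⁻¹⁷ W
In dBm: 10 log₁₀(5.09×10⁻¹⁷ / 10⁻³) = −132.9 dBm

−132.9 dBm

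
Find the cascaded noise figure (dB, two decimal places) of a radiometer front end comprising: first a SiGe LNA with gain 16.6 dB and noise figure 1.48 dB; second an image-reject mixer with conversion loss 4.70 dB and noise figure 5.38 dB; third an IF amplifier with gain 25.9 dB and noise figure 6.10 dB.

Convert to linear (a loss of L dB is a gain of −L dB): F_i = 10^(NF_i/10), G_i = 10^(G_i,dB/10)
  Stage 1: F_1 = 10^(1.48/10) = 1.406, G_1 = 10^(16.6/10) = 45.71
  Stage 2: F_2 = 10^(5.38/10) = 3.451, G_2 = 10^(−4.70/10) = 0.3388
  Stage 3: F_3 = 10^(6.10/10) = 4.074, G_3 = 10^(25.9/10) = 389.0
Friis cascade:
  F = 1.406 + (3.451 − 1)/45.71 + (4.074 − 1)/15.49 = 1.658
NF = 10 log₁₀(1.658) = 2.20 dB

2.20 dB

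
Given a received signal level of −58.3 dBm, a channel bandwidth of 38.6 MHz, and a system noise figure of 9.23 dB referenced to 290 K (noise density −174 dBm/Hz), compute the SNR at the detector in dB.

30.6 dB

Noise floor: N = −174 + 10 log₁₀(B) + NF
10 log₁₀(3.86×10⁷) = 75.87 dB
N = −174 + 75.87 + 9.23 = −88.90 dBm
SNR = P_sig − N = −58.3 − (−88.90) = 30.60 dB → 30.6 dB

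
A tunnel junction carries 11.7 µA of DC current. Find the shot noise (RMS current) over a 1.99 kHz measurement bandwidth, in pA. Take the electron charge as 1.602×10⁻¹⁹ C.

I_n = √(2qI·B)
2qI·B = 2 × 1.602×10⁻¹⁹ × 1.17×10⁻⁵ × 1.99×10³ = 7.46×10⁻²¹ A²
I_n = √(7.46×10⁻²¹) = 8.64×10⁻¹¹ A = 86.4 pA

86.4 pA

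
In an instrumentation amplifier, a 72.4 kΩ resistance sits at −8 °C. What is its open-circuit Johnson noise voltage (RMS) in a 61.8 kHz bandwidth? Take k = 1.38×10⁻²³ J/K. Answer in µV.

8.09 µV

T = −8 °C + 273.15 = 265.15 K
V_n = √(4kTRB)
4kTRB = 4 × 1.38×10⁻²³ × 265.15 × 7.24×10⁴ × 6.18×10⁴ = 6.55×10⁻¹¹ V²
V_n = √(6.55×10⁻¹¹) = 8.09×10⁻⁶ V = 8.09 µV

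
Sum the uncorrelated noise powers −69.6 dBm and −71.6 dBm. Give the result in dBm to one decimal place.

−67.5 dBm

Convert to linear, add, convert back:
P₁ = 1.10×10⁻¹⁰ W, P₂ = 6.92×10⁻¹¹ W
P_tot = 1.79×10⁻¹⁰ W → 10 log₁₀(P_tot / 10⁻³) = −67.5 dBm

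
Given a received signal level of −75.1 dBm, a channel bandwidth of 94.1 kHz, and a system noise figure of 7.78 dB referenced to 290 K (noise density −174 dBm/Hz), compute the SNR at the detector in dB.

Noise floor: N = −174 + 10 log₁₀(B) + NF
10 log₁₀(9.41×10⁴) = 49.74 dB
N = −174 + 49.74 + 7.78 = −116.48 dBm
SNR = P_sig − N = −75.1 − (−116.48) = 41.38 dB → 41.4 dB

41.4 dB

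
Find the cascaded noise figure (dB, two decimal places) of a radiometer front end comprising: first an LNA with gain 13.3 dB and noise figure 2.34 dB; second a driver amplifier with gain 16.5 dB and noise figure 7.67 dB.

Convert to linear (a loss of L dB is a gain of −L dB): F_i = 10^(NF_i/10), G_i = 10^(G_i,dB/10)
  Stage 1: F_1 = 10^(2.34/10) = 1.714, G_1 = 10^(13.3/10) = 21.38
  Stage 2: F_2 = 10^(7.67/10) = 5.848, G_2 = 10^(16.5/10) = 44.67
Friis cascade:
  F = 1.714 + (5.848 − 1)/21.38 = 1.941
NF = 10 log₁₀(1.941) = 2.88 dB

2.88 dB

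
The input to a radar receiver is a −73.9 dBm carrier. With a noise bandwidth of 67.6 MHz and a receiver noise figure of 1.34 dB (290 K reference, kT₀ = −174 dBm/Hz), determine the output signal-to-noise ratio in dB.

20.5 dB

Noise floor: N = −174 + 10 log₁₀(B) + NF
10 log₁₀(6.76×10⁷) = 78.3 dB
N = −174 + 78.3 + 1.34 = −94.36 dBm
SNR = P_sig − N = −73.9 − (−94.36) = 20.46 dB → 20.5 dB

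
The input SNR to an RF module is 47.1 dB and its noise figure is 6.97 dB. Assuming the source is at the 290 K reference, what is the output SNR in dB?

40.13 dB

By definition F = SNR_in/SNR_out, so in dB: SNR_out = SNR_in − NF
SNR_out = 47.1 − 6.97 = 40.13 dB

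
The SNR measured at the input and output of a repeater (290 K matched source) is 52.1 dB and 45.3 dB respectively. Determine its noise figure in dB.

NF (dB) = SNR_in(dB) − SNR_out(dB) when the source is at T₀
NF = 52.1 − 45.3 = 6.8 dB

6.8 dB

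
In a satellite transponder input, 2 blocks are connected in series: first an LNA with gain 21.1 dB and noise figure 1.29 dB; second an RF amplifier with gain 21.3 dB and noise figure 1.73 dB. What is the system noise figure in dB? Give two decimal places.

1.30 dB

Convert to linear (a loss of L dB is a gain of −L dB): F_i = 10^(NF_i/10), G_i = 10^(G_i,dB/10)
  Stage 1: F_1 = 10^(1.29/10) = 1.346, G_1 = 10^(21.1/10) = 128.8
  Stage 2: F_2 = 10^(1.73/10) = 1.489, G_2 = 10^(21.3/10) = 134.9
Friis cascade:
  F = 1.346 + (1.489 − 1)/128.8 = 1.350
NF = 10 log₁₀(1.350) = 1.30 dB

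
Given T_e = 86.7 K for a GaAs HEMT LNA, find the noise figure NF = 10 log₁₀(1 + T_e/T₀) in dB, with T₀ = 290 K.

1.14 dB

F = 1 + T_e/T₀ = 1 + 86.7/290 = 1.29897
NF = 10 log₁₀(1.29897) = 1.14 dB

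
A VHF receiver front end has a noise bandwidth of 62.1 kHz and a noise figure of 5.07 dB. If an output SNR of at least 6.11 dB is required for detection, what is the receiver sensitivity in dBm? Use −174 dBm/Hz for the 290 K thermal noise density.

−114.9 dBm

Sensitivity = −174 + 10 log₁₀(B) + NF + SNR_min
= −174 + 47.93 + 5.07 + 6.11
= −114.89 dBm → −114.9 dBm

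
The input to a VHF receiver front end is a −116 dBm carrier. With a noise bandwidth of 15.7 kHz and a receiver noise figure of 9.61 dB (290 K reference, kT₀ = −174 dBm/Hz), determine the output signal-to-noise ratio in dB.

6.4 dB

Noise floor: N = −174 + 10 log₁₀(B) + NF
10 log₁₀(1.57×10⁴) = 41.96 dB
N = −174 + 41.96 + 9.61 = −122.43 dBm
SNR = P_sig − N = −116 − (−122.43) = 6.43 dB → 6.4 dB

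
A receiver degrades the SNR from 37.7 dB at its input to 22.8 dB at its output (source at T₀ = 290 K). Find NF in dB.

NF (dB) = SNR_in(dB) − SNR_out(dB) when the source is at T₀
NF = 37.7 − 22.8 = 14.9 dB

14.9 dB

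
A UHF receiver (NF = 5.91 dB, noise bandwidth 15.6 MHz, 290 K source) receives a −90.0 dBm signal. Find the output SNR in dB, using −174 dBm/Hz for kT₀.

6.2 dB

Noise floor: N = −174 + 10 log₁₀(B) + NF
10 log₁₀(1.56×10⁷) = 71.93 dB
N = −174 + 71.93 + 5.91 = −96.16 dBm
SNR = P_sig − N = −90.0 − (−96.16) = 6.16 dB → 6.2 dB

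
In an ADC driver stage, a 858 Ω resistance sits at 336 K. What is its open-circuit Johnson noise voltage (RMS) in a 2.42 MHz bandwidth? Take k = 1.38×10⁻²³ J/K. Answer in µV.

6.21 µV

V_n = √(4kTRB)
4kTRB = 4 × 1.38×10⁻²³ × 336 × 8.58×10² × 2.42×10⁶ = 3.85×10⁻¹¹ V²
V_n = √(3.85×10⁻¹¹) = 6.21×10⁻⁶ V = 6.21 µV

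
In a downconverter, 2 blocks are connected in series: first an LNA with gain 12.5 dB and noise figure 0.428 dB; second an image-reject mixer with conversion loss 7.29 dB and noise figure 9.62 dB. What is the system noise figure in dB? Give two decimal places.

1.94 dB

Convert to linear (a loss of L dB is a gain of −L dB): F_i = 10^(NF_i/10), G_i = 10^(G_i,dB/10)
  Stage 1: F_1 = 10^(0.428/10) = 1.104, G_1 = 10^(12.5/10) = 17.78
  Stage 2: F_2 = 10^(9.62/10) = 9.162, G_2 = 10^(−7.29/10) = 0.1866
Friis cascade:
  F = 1.104 + (9.162 − 1)/17.78 = 1.563
NF = 10 log₁₀(1.563) = 1.94 dB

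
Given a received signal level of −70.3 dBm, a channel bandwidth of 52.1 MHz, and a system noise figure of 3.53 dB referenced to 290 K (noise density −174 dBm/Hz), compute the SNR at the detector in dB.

Noise floor: N = −174 + 10 log₁₀(B) + NF
10 log₁₀(5.21×10⁷) = 77.17 dB
N = −174 + 77.17 + 3.53 = −93.30 dBm
SNR = P_sig − N = −70.3 − (−93.30) = 23.00 dB → 23.0 dB

23.0 dB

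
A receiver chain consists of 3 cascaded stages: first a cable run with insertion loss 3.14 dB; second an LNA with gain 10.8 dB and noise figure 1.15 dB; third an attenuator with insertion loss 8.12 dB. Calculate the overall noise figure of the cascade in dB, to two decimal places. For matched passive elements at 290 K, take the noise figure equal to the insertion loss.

Convert to linear (a loss of L dB is a gain of −L dB): F_i = 10^(NF_i/10), G_i = 10^(G_i,dB/10)
  Stage 1: F_1 = 10^(3.14/10) = 2.061, G_1 = 10^(−3.14/10) = 0.4853
  Stage 2: F_2 = 10^(1.15/10) = 1.303, G_2 = 10^(10.8/10) = 12.02
  Stage 3: F_3 = 10^(8.12/10) = 6.486, G_3 = 10^(−8.12/10) = 0.1542
Friis cascade:
  F = 2.061 + (1.303 − 1)/0.4853 + (6.486 − 1)/5.834 = 3.626
NF = 10 log₁₀(3.626) = 5.59 dB

5.59 dB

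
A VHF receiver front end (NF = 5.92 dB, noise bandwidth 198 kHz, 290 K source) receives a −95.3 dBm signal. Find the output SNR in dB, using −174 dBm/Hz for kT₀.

Noise floor: N = −174 + 10 log₁₀(B) + NF
10 log₁₀(1.98×10⁵) = 52.97 dB
N = −174 + 52.97 + 5.92 = −115.11 dBm
SNR = P_sig − N = −95.3 − (−115.11) = 19.81 dB → 19.8 dB

19.8 dB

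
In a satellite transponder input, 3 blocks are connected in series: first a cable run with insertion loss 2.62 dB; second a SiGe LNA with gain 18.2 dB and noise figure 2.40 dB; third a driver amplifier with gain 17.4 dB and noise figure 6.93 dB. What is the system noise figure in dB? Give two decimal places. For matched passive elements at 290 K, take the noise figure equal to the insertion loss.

5.17 dB

Convert to linear (a loss of L dB is a gain of −L dB): F_i = 10^(NF_i/10), G_i = 10^(G_i,dB/10)
  Stage 1: F_1 = 10^(2.62/10) = 1.828, G_1 = 10^(−2.62/10) = 0.5470
  Stage 2: F_2 = 10^(2.40/10) = 1.738, G_2 = 10^(18.2/10) = 66.07
  Stage 3: F_3 = 10^(6.93/10) = 4.932, G_3 = 10^(17.4/10) = 54.95
Friis cascade:
  F = 1.828 + (1.738 − 1)/0.5470 + (4.932 − 1)/36.14 = 3.286
NF = 10 log₁₀(3.286) = 5.17 dB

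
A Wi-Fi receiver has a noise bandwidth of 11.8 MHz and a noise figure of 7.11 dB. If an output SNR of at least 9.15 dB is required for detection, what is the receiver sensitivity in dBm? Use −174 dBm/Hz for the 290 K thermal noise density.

Sensitivity = −174 + 10 log₁₀(B) + NF + SNR_min
= −174 + 70.72 + 7.11 + 9.15
= −87.02 dBm → −87.0 dBm

−87.0 dBm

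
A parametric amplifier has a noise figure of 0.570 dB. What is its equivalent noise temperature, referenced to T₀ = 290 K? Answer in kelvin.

F = 10^(0.570/10) = 1.14025
T_e = (F − 1)·T₀ = (1.14025 − 1) × 290 = 40.7 K

40.7 K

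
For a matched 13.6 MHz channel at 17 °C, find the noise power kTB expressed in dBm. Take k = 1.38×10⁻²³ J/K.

−102.6 dBm

T = 17 °C + 273.15 = 290.15 K
P_n = kTB = 1.38×10⁻²³ × 290.15 × 1.36×10⁷ = 5.45×10⁻¹⁴ W
In dBm: 10 log₁₀(5.45×10⁻¹⁴ / 10⁻³) = −102.6 dBm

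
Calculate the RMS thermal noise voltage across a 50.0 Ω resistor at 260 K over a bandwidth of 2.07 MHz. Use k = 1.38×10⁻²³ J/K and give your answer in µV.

V_n = √(4kTRB)
4kTRB = 4 × 1.38×10⁻²³ × 260 × 5.00×10¹ × 2.07×10⁶ = 1.49×10⁻¹² V²
V_n = √(1.49×10⁻¹²) = 1.22×10⁻⁶ V = 1.22 µV

1.22 µV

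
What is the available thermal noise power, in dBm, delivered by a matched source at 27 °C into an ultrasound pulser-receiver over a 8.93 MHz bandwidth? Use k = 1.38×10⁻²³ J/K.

−104.3 dBm

T = 27 °C + 273.15 = 300.15 K
P_n = kTB = 1.38×10⁻²³ × 300.15 × 8.93×10⁶ = 3.70×10⁻¹⁴ W
In dBm: 10 log₁₀(3.70×10⁻¹⁴ / 10⁻³) = −104.3 dBm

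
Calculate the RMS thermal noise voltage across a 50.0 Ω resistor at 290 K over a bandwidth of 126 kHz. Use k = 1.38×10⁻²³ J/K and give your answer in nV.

318 nV

V_n = √(4kTRB)
4kTRB = 4 × 1.38×10⁻²³ × 290 × 5.00×10¹ × 1.26×10⁵ = 1.01×10⁻¹³ V²
V_n = √(1.01×10⁻¹³) = 3.18×10⁻⁷ V = 318 nV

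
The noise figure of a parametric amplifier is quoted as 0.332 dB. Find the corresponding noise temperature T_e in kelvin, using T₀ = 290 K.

23.0 K

F = 10^(0.332/10) = 1.07944
T_e = (F − 1)·T₀ = (1.07944 − 1) × 290 = 23.0 K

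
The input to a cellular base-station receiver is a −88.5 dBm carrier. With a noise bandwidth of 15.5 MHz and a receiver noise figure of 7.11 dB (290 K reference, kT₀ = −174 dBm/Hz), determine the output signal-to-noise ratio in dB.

6.5 dB

Noise floor: N = −174 + 10 log₁₀(B) + NF
10 log₁₀(1.55×10⁷) = 71.9 dB
N = −174 + 71.9 + 7.11 = −94.99 dBm
SNR = P_sig − N = −88.5 − (−94.99) = 6.49 dB → 6.5 dB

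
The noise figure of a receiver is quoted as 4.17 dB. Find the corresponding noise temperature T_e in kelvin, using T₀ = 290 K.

468 K

F = 10^(4.17/10) = 2.61216
T_e = (F − 1)·T₀ = (2.61216 − 1) × 290 = 468 K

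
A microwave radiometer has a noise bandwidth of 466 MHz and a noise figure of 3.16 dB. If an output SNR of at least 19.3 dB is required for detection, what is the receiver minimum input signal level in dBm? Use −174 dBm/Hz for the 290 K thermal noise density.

Sensitivity = −174 + 10 log₁₀(B) + NF + SNR_min
= −174 + 86.68 + 3.16 + 19.3
= −64.86 dBm → −64.9 dBm

−64.9 dBm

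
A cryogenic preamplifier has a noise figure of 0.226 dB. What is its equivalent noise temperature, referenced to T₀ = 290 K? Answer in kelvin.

F = 10^(0.226/10) = 1.05342
T_e = (F − 1)·T₀ = (1.05342 − 1) × 290 = 15.5 K

15.5 K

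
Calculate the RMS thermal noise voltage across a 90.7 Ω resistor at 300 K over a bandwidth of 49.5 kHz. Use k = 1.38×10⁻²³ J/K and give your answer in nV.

273 nV

V_n = √(4kTRB)
4kTRB = 4 × 1.38×10⁻²³ × 300 × 9.07×10¹ × 4.95×10⁴ = 7.43×10⁻¹⁴ V²
V_n = √(7.43×10⁻¹⁴) = 2.73×10⁻⁷ V = 273 nV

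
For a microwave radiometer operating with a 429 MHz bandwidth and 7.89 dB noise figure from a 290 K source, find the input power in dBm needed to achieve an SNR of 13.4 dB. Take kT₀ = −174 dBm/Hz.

Sensitivity = −174 + 10 log₁₀(B) + NF + SNR_min
= −174 + 86.32 + 7.89 + 13.4
= −66.39 dBm → −66.4 dBm

−66.4 dBm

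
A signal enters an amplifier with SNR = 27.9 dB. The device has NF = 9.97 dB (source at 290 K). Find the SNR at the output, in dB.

By definition F = SNR_in/SNR_out, so in dB: SNR_out = SNR_in − NF
SNR_out = 27.9 − 9.97 = 17.93 dB

17.93 dB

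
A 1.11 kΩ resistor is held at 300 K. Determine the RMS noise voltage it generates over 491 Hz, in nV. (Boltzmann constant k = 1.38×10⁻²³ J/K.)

95.0 nV

V_n = √(4kTRB)
4kTRB = 4 × 1.38×10⁻²³ × 300 × 1.11×10³ × 4.91×10² = 9.03×10⁻¹⁵ V²
V_n = √(9.03×10⁻¹⁵) = 9.50×10⁻⁸ V = 95.0 nV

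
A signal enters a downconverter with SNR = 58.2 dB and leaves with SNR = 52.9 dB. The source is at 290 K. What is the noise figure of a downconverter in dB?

NF (dB) = SNR_in(dB) − SNR_out(dB) when the source is at T₀
NF = 58.2 − 52.9 = 5.3 dB

5.3 dB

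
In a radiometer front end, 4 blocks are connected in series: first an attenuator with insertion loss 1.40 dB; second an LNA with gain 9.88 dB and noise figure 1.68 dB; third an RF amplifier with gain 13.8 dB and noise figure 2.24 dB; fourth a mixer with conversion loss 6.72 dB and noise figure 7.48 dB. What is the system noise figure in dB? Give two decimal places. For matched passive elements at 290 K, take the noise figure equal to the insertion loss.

Convert to linear (a loss of L dB is a gain of −L dB): F_i = 10^(NF_i/10), G_i = 10^(G_i,dB/10)
  Stage 1: F_1 = 10^(1.40/10) = 1.380, G_1 = 10^(−1.40/10) = 0.7244
  Stage 2: F_2 = 10^(1.68/10) = 1.472, G_2 = 10^(9.88/10) = 9.727
  Stage 3: F_3 = 10^(2.24/10) = 1.675, G_3 = 10^(13.8/10) = 23.99
  Stage 4: F_4 = 10^(7.48/10) = 5.598, G_4 = 10^(−6.72/10) = 0.2128
Friis cascade:
  F = 1.380 + (1.472 − 1)/0.7244 + (1.675 − 1)/7.047 + (5.598 − 1)/169.0 = 2.155
NF = 10 log₁₀(2.155) = 3.34 dB

3.34 dB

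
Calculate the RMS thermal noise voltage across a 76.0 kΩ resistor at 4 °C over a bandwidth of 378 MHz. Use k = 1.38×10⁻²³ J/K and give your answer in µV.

663 µV

T = 4 °C + 273.15 = 277.15 K
V_n = √(4kTRB)
4kTRB = 4 × 1.38×10⁻²³ × 277.15 × 7.60×10⁴ × 3.78×10⁸ = 4.40×10⁻⁷ V²
V_n = √(4.40×10⁻⁷) = 6.63×10⁻⁴ V = 663 µV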